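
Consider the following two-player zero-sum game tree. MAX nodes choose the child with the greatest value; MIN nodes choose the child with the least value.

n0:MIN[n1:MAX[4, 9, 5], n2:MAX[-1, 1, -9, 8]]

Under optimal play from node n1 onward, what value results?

9

n1 (MAX): max(4, 9, 5) = 9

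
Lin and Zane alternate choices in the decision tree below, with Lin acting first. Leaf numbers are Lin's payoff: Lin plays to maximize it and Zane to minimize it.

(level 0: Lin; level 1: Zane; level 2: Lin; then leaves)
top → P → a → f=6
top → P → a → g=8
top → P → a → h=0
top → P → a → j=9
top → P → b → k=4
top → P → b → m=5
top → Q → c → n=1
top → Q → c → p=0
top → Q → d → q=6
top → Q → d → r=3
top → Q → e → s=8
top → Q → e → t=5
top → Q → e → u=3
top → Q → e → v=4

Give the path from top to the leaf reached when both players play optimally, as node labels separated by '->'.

a (Lin): max(6, 8, 0, 9) = 9
b (Lin): max(4, 5) = 5
P (Zane): min(9, 5) = 5
c (Lin): max(1, 0) = 1
d (Lin): max(6, 3) = 6
e (Lin): max(8, 5, 3, 4) = 8
Q (Zane): min(1, 6, 8) = 1
top (Lin): max(5, 1) = 5
At top, Lin picks P (highest: 5).
At P, Zane picks b (lowest: 5).
At b, Lin picks m (highest: 5).
Terminal value 5.

top -> P -> b -> m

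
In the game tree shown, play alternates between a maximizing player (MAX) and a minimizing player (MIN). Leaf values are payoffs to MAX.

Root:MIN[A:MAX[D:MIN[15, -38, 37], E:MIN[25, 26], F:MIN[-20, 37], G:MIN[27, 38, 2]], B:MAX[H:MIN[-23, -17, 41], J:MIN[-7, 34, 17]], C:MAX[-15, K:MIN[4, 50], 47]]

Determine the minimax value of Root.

-7

D (MIN): min(15, -38, 37) = -38
E (MIN): min(25, 26) = 25
F (MIN): min(-20, 37) = -20
G (MIN): min(27, 38, 2) = 2
A (MAX): max(-38, 25, -20, 2) = 25
H (MIN): min(-23, -17, 41) = -23
J (MIN): min(-7, 34, 17) = -7
B (MAX): max(-23, -7) = -7
K (MIN): min(4, 50) = 4
C (MAX): max(-15, 4, 47) = 47
Root (MIN): min(25, -7, 47) = -7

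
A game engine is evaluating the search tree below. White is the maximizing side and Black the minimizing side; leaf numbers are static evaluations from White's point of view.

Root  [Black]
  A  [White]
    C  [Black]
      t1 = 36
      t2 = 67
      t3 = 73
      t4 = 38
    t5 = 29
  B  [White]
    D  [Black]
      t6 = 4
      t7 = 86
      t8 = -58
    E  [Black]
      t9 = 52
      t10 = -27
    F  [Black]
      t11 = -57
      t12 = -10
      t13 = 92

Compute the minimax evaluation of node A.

36

C (Black): min(36, 67, 73, 38) = 36
A (White): max(36, 29) = 36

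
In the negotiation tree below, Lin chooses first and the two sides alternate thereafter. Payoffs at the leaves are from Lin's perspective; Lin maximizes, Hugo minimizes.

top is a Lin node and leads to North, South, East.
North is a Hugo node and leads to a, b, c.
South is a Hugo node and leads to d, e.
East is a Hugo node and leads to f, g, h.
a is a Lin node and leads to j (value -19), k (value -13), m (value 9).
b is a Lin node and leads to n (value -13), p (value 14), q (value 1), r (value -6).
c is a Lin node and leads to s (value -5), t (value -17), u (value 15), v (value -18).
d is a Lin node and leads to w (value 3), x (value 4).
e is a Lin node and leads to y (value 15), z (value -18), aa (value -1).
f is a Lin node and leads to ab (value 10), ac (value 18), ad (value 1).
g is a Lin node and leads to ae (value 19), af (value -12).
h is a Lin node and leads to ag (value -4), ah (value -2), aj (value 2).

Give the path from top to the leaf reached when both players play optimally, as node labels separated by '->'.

top -> North -> a -> m

a (Lin): max(-19, -13, 9) = 9
b (Lin): max(-13, 14, 1, -6) = 14
c (Lin): max(-5, -17, 15, -18) = 15
North (Hugo): min(9, 14, 15) = 9
d (Lin): max(3, 4) = 4
e (Lin): max(15, -18, -1) = 15
South (Hugo): min(4, 15) = 4
f (Lin): max(10, 18, 1) = 18
g (Lin): max(19, -12) = 19
h (Lin): max(-4, -2, 2) = 2
East (Hugo): min(18, 19, 2) = 2
top (Lin): max(9, 4, 2) = 9
At top, Lin picks North (highest: 9).
At North, Hugo picks a (lowest: 9).
At a, Lin picks m (highest: 9).
Terminal value 9.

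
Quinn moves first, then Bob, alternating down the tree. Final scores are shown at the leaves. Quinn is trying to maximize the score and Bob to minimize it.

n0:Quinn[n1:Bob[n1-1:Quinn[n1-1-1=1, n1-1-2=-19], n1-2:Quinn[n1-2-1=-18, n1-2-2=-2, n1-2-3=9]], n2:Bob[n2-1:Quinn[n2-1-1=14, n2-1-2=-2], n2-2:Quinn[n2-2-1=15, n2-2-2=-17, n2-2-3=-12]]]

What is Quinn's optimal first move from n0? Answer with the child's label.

n1-1 (Quinn): max(1, -19) = 1
n1-2 (Quinn): max(-18, -2, 9) = 9
n1 (Bob): min(1, 9) = 1
n2-1 (Quinn): max(14, -2) = 14
n2-2 (Quinn): max(15, -17, -12) = 15
n2 (Bob): min(14, 15) = 14
n0 (Quinn): max(1, 14) = 14
Quinn at n0 wants the highest of {n1=1, n2=14}, so chooses n2.

n2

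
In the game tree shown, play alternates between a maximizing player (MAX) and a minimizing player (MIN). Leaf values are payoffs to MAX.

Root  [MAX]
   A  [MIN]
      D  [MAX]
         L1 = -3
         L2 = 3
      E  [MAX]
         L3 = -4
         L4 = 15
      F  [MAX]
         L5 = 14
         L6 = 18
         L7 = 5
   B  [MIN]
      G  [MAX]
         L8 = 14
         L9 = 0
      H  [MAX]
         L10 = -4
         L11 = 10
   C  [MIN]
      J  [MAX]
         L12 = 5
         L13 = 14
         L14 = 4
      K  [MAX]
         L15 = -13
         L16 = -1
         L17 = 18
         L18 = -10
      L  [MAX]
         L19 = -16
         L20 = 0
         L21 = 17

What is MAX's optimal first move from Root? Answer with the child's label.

D (MAX): max(-3, 3) = 3
E (MAX): max(-4, 15) = 15
F (MAX): max(14, 18, 5) = 18
A (MIN): min(3, 15, 18) = 3
G (MAX): max(14, 0) = 14
H (MAX): max(-4, 10) = 10
B (MIN): min(14, 10) = 10
J (MAX): max(5, 14, 4) = 14
K (MAX): max(-13, -1, 18, -10) = 18
L (MAX): max(-16, 0, 17) = 17
C (MIN): min(14, 18, 17) = 14
Root (MAX): max(3, 10, 14) = 14
MAX at Root wants the highest of {A=3, B=10, C=14}, so chooses C.

C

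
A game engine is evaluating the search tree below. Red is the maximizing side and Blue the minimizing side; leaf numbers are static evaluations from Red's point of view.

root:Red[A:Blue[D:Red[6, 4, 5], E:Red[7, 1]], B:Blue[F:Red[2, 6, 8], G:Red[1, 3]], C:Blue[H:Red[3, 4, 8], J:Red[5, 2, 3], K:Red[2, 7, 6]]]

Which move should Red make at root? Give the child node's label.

A

D (Red): max(6, 4, 5) = 6
E (Red): max(7, 1) = 7
A (Blue): min(6, 7) = 6
F (Red): max(2, 6, 8) = 8
G (Red): max(1, 3) = 3
B (Blue): min(8, 3) = 3
H (Red): max(3, 4, 8) = 8
J (Red): max(5, 2, 3) = 5
K (Red): max(2, 7, 6) = 7
C (Blue): min(8, 5, 7) = 5
root (Red): max(6, 3, 5) = 6
Red at root wants the highest of {A=6, B=3, C=5}, so chooses A.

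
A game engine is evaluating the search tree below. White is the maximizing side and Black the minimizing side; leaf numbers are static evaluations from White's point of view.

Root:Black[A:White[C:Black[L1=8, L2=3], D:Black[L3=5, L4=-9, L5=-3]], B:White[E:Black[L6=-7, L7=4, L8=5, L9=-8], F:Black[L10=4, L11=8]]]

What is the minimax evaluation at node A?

C (Black): min(8, 3) = 3
D (Black): min(5, -9, -3) = -9
A (White): max(3, -9) = 3

3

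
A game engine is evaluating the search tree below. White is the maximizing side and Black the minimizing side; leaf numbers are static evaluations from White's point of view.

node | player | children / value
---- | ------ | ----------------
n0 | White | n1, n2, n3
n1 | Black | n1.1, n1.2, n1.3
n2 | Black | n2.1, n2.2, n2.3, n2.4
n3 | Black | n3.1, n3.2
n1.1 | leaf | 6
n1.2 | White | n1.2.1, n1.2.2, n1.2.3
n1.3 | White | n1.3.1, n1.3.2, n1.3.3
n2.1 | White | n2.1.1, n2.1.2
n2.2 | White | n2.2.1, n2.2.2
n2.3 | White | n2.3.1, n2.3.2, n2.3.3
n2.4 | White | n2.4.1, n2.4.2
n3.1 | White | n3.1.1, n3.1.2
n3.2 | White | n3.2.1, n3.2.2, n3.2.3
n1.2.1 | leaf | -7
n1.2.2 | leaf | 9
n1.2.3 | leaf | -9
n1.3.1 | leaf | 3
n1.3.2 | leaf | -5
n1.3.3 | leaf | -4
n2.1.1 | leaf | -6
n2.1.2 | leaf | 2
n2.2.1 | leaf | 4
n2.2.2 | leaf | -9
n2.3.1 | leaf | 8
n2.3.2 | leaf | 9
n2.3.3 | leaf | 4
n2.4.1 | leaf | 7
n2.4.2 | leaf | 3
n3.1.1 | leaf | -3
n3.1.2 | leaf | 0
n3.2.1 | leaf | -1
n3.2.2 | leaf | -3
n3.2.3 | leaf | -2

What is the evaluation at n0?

n1.2 (White): max(-7, 9, -9) = 9
n1.3 (White): max(3, -5, -4) = 3
n1 (Black): min(6, 9, 3) = 3
n2.1 (White): max(-6, 2) = 2
n2.2 (White): max(4, -9) = 4
n2.3 (White): max(8, 9, 4) = 9
n2.4 (White): max(7, 3) = 7
n2 (Black): min(2, 4, 9, 7) = 2
n3.1 (White): max(-3, 0) = 0
n3.2 (White): max(-1, -3, -2) = -1
n3 (Black): min(0, -1) = -1
n0 (White): max(3, 2, -1) = 3

3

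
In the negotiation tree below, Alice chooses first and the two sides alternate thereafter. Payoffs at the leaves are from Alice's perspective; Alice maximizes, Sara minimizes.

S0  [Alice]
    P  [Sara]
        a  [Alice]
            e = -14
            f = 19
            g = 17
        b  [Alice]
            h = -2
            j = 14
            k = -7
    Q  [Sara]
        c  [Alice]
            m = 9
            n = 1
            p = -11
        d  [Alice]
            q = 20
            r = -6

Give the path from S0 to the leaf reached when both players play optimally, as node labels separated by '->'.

a (Alice): max(-14, 19, 17) = 19
b (Alice): max(-2, 14, -7) = 14
P (Sara): min(19, 14) = 14
c (Alice): max(9, 1, -11) = 9
d (Alice): max(20, -6) = 20
Q (Sara): min(9, 20) = 9
S0 (Alice): max(14, 9) = 14
At S0, Alice picks P (highest: 14).
At P, Sara picks b (lowest: 14).
At b, Alice picks j (highest: 14).
Terminal value 14.

S0 -> P -> b -> j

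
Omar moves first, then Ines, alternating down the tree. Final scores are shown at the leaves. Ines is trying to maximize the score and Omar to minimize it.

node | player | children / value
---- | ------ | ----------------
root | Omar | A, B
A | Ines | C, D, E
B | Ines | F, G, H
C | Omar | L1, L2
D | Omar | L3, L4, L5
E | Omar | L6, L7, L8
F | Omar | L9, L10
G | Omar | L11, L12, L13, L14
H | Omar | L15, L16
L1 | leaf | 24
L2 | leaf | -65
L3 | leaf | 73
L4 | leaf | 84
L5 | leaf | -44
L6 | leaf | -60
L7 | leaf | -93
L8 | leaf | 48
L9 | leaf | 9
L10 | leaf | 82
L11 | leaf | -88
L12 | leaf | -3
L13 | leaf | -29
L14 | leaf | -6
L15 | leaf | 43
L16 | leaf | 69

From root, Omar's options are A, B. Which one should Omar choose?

A

C (Omar): min(24, -65) = -65
D (Omar): min(73, 84, -44) = -44
E (Omar): min(-60, -93, 48) = -93
A (Ines): max(-65, -44, -93) = -44
F (Omar): min(9, 82) = 9
G (Omar): min(-88, -3, -29, -6) = -88
H (Omar): min(43, 69) = 43
B (Ines): max(9, -88, 43) = 43
root (Omar): min(-44, 43) = -44
Omar at root wants the lowest of {A=-44, B=43}, so chooses A.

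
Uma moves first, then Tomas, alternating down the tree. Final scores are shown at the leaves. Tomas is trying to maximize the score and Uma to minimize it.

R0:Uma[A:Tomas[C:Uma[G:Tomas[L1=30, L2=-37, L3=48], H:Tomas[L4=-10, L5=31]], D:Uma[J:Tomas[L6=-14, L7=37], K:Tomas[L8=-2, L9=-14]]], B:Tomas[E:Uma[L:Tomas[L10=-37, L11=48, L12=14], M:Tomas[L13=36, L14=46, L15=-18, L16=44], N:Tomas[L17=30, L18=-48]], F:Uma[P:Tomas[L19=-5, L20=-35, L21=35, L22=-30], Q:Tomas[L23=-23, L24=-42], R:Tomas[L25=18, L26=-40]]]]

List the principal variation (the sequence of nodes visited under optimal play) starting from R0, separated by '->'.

R0 -> B -> E -> N -> L17

G (Tomas): max(30, -37, 48) = 48
H (Tomas): max(-10, 31) = 31
C (Uma): min(48, 31) = 31
J (Tomas): max(-14, 37) = 37
K (Tomas): max(-2, -14) = -2
D (Uma): min(37, -2) = -2
A (Tomas): max(31, -2) = 31
L (Tomas): max(-37, 48, 14) = 48
M (Tomas): max(36, 46, -18, 44) = 46
N (Tomas): max(30, -48) = 30
E (Uma): min(48, 46, 30) = 30
P (Tomas): max(-5, -35, 35, -30) = 35
Q (Tomas): max(-23, -42) = -23
R (Tomas): max(18, -40) = 18
F (Uma): min(35, -23, 18) = -23
B (Tomas): max(30, -23) = 30
R0 (Uma): min(31, 30) = 30
At R0, Uma picks B (lowest: 30).
At B, Tomas picks E (highest: 30).
At E, Uma picks N (lowest: 30).
At N, Tomas picks L17 (highest: 30).
Terminal value 30.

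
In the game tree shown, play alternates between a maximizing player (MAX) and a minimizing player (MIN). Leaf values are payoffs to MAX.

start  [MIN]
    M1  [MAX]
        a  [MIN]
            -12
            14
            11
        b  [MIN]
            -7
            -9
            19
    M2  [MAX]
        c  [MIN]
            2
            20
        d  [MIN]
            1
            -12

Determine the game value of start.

a (MIN): min(-12, 14, 11) = -12
b (MIN): min(-7, -9, 19) = -9
M1 (MAX): max(-12, -9) = -9
c (MIN): min(2, 20) = 2
d (MIN): min(1, -12) = -12
M2 (MAX): max(2, -12) = 2
start (MIN): min(-9, 2) = -9

-9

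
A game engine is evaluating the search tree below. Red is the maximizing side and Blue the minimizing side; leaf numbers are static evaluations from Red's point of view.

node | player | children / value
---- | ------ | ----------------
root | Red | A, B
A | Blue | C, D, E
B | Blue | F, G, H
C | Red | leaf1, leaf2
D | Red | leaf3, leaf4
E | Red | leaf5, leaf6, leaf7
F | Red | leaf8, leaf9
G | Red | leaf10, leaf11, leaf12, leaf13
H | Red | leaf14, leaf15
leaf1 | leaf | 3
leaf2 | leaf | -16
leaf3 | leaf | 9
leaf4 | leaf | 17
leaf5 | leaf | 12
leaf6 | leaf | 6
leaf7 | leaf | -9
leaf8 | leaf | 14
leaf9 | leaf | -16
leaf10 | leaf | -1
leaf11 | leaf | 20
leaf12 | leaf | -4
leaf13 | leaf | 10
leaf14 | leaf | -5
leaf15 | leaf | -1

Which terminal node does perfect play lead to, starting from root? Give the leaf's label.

leaf1

C (Red): max(3, -16) = 3
D (Red): max(9, 17) = 17
E (Red): max(12, 6, -9) = 12
A (Blue): min(3, 17, 12) = 3
F (Red): max(14, -16) = 14
G (Red): max(-1, 20, -4, 10) = 20
H (Red): max(-5, -1) = -1
B (Blue): min(14, 20, -1) = -1
root (Red): max(3, -1) = 3
At root, Red picks A (highest: 3).
At A, Blue picks C (lowest: 3).
At C, Red picks leaf1 (highest: 3).
Terminal value 3.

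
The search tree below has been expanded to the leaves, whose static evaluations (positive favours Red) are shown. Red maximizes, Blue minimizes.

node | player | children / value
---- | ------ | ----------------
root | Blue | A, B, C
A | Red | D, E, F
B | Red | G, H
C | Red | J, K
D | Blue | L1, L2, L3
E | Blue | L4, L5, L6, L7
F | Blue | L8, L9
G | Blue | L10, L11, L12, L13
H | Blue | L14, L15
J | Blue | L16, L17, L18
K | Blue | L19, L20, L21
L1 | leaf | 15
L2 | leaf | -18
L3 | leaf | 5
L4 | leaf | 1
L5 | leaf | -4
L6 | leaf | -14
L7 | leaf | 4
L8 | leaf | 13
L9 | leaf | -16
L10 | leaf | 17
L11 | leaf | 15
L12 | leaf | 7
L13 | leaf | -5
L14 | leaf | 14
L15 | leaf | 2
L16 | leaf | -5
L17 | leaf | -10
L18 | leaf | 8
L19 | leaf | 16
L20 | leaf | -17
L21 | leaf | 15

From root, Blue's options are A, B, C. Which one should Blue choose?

D (Blue): min(15, -18, 5) = -18
E (Blue): min(1, -4, -14, 4) = -14
F (Blue): min(13, -16) = -16
A (Red): max(-18, -14, -16) = -14
G (Blue): min(17, 15, 7, -5) = -5
H (Blue): min(14, 2) = 2
B (Red): max(-5, 2) = 2
J (Blue): min(-5, -10, 8) = -10
K (Blue): min(16, -17, 15) = -17
C (Red): max(-10, -17) = -10
root (Blue): min(-14, 2, -10) = -14
Blue at root wants the lowest of {A=-14, B=2, C=-10}, so chooses A.

A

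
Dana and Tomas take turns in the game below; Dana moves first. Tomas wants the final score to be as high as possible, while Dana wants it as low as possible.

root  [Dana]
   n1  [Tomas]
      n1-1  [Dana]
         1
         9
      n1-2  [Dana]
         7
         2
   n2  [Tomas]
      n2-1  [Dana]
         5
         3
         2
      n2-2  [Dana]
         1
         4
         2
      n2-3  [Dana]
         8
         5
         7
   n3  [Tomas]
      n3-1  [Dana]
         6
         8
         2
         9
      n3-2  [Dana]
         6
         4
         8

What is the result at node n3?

4

n3-1 (Dana): min(6, 8, 2, 9) = 2
n3-2 (Dana): min(6, 4, 8) = 4
n3 (Tomas): max(2, 4) = 4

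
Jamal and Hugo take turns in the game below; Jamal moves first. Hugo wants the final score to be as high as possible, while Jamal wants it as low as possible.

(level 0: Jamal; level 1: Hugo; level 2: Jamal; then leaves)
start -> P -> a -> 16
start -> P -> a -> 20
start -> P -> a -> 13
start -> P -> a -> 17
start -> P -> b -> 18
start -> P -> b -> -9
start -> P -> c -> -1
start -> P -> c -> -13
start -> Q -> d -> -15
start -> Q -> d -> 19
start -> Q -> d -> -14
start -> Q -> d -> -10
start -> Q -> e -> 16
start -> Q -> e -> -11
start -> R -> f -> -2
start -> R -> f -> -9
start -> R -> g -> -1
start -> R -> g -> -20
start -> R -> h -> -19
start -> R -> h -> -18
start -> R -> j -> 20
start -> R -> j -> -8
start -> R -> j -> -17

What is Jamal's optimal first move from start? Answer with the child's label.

Q

a (Jamal): min(16, 20, 13, 17) = 13
b (Jamal): min(18, -9) = -9
c (Jamal): min(-1, -13) = -13
P (Hugo): max(13, -9, -13) = 13
d (Jamal): min(-15, 19, -14, -10) = -15
e (Jamal): min(16, -11) = -11
Q (Hugo): max(-15, -11) = -11
f (Jamal): min(-2, -9) = -9
g (Jamal): min(-1, -20) = -20
h (Jamal): min(-19, -18) = -19
j (Jamal): min(20, -8, -17) = -17
R (Hugo): max(-9, -20, -19, -17) = -9
start (Jamal): min(13, -11, -9) = -11
Jamal at start wants the lowest of {P=13, Q=-11, R=-9}, so chooses Q.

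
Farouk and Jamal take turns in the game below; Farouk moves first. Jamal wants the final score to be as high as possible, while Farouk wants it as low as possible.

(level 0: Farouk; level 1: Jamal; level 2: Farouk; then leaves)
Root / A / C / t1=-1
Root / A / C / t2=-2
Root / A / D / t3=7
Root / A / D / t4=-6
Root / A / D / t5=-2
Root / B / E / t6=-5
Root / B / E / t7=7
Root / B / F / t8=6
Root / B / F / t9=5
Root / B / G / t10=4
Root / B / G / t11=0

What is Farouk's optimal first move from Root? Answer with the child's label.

C (Farouk): min(-1, -2) = -2
D (Farouk): min(7, -6, -2) = -6
A (Jamal): max(-2, -6) = -2
E (Farouk): min(-5, 7) = -5
F (Farouk): min(6, 5) = 5
G (Farouk): min(4, 0) = 0
B (Jamal): max(-5, 5, 0) = 5
Root (Farouk): min(-2, 5) = -2
Farouk at Root wants the lowest of {A=-2, B=5}, so chooses A.

A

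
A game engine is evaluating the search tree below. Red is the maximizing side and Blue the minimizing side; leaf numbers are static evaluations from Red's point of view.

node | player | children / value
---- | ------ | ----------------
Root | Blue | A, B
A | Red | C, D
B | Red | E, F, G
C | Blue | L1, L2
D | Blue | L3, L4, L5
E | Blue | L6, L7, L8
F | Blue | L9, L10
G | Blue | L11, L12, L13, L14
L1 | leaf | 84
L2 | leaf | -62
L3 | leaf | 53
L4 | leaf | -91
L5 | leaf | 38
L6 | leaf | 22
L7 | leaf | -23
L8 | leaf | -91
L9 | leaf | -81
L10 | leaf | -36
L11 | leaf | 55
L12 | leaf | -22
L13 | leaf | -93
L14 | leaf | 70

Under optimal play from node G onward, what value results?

G (Blue): min(55, -22, -93, 70) = -93

-93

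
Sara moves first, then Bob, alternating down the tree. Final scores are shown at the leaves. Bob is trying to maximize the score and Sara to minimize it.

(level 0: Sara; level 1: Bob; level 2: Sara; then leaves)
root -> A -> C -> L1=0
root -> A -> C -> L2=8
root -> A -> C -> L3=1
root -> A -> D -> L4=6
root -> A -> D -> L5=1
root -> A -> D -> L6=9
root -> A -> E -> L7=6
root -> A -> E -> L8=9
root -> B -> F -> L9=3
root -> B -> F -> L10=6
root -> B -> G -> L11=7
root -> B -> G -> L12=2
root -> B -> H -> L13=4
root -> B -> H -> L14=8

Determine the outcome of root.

C (Sara): min(0, 8, 1) = 0
D (Sara): min(6, 1, 9) = 1
E (Sara): min(6, 9) = 6
A (Bob): max(0, 1, 6) = 6
F (Sara): min(3, 6) = 3
G (Sara): min(7, 2) = 2
H (Sara): min(4, 8) = 4
B (Bob): max(3, 2, 4) = 4
root (Sara): min(6, 4) = 4

4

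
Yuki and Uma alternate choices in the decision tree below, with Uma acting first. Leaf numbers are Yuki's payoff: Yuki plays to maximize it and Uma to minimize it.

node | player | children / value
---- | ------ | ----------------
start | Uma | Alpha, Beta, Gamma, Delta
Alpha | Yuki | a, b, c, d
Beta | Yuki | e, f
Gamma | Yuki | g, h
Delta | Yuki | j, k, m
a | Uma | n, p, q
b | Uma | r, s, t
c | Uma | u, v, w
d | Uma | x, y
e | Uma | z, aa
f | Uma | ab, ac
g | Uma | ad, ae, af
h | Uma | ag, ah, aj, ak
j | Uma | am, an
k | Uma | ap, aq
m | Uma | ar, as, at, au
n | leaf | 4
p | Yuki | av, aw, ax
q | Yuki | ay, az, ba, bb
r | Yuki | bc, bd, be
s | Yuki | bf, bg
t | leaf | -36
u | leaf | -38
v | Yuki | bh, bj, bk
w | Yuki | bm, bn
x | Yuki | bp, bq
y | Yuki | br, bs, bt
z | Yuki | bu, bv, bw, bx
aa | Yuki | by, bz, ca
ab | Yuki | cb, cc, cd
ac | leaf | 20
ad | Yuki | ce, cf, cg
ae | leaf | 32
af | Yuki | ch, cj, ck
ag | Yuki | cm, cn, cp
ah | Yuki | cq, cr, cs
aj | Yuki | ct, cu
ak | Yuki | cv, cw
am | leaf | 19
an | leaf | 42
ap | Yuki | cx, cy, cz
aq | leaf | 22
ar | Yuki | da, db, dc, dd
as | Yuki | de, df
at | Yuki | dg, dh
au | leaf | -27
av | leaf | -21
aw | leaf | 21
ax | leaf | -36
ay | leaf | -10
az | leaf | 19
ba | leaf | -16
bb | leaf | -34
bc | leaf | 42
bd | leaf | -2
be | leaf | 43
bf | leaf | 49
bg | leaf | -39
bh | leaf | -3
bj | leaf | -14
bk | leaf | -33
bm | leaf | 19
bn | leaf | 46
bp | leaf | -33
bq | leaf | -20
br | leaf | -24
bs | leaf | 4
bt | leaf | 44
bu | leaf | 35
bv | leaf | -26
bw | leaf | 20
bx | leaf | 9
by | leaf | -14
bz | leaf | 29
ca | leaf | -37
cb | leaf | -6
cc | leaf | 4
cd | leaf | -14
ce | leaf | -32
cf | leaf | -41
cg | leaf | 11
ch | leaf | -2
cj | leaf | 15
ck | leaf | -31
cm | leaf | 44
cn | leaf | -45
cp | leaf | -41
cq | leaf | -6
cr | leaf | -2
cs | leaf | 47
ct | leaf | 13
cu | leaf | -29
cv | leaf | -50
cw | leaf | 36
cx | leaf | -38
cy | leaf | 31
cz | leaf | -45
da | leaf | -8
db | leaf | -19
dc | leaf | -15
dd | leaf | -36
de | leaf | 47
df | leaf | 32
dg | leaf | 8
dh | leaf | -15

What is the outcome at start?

p (Yuki): max(-21, 21, -36) = 21
q (Yuki): max(-10, 19, -16, -34) = 19
a (Uma): min(4, 21, 19) = 4
r (Yuki): max(42, -2, 43) = 43
s (Yuki): max(49, -39) = 49
b (Uma): min(43, 49, -36) = -36
v (Yuki): max(-3, -14, -33) = -3
w (Yuki): max(19, 46) = 46
c (Uma): min(-38, -3, 46) = -38
x (Yuki): max(-33, -20) = -20
y (Yuki): max(-24, 4, 44) = 44
d (Uma): min(-20, 44) = -20
Alpha (Yuki): max(4, -36, -38, -20) = 4
z (Yuki): max(35, -26, 20, 9) = 35
aa (Yuki): max(-14, 29, -37) = 29
e (Uma): min(35, 29) = 29
ab (Yuki): max(-6, 4, -14) = 4
f (Uma): min(4, 20) = 4
Beta (Yuki): max(29, 4) = 29
ad (Yuki): max(-32, -41, 11) = 11
af (Yuki): max(-2, 15, -31) = 15
g (Uma): min(11, 32, 15) = 11
ag (Yuki): max(44, -45, -41) = 44
ah (Yuki): max(-6, -2, 47) = 47
aj (Yuki): max(13, -29) = 13
ak (Yuki): max(-50, 36) = 36
h (Uma): min(44, 47, 13, 36) = 13
Gamma (Yuki): max(11, 13) = 13
j (Uma): min(19, 42) = 19
ap (Yuki): max(-38, 31, -45) = 31
k (Uma): min(31, 22) = 22
ar (Yuki): max(-8, -19, -15, -36) = -8
as (Yuki): max(47, 32) = 47
at (Yuki): max(8, -15) = 8
m (Uma): min(-8, 47, 8, -27) = -27
Delta (Yuki): max(19, 22, -27) = 22
start (Uma): min(4, 29, 13, 22) = 4

4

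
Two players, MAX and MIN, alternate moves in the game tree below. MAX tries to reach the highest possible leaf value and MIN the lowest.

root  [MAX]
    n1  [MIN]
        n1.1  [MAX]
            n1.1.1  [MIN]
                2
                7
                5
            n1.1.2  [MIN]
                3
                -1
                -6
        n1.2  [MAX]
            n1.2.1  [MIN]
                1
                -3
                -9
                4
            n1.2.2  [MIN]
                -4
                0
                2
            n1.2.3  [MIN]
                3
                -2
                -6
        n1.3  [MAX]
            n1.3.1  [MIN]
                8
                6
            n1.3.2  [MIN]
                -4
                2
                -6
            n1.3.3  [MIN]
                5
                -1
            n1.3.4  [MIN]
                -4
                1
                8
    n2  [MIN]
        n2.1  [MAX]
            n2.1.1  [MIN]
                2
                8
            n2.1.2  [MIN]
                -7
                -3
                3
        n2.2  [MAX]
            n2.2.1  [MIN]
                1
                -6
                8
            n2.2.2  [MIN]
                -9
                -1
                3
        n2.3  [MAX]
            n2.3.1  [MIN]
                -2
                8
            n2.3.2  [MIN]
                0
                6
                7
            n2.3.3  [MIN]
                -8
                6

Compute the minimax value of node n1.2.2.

n1.2.2 (MIN): min(-4, 0, 2) = -4

-4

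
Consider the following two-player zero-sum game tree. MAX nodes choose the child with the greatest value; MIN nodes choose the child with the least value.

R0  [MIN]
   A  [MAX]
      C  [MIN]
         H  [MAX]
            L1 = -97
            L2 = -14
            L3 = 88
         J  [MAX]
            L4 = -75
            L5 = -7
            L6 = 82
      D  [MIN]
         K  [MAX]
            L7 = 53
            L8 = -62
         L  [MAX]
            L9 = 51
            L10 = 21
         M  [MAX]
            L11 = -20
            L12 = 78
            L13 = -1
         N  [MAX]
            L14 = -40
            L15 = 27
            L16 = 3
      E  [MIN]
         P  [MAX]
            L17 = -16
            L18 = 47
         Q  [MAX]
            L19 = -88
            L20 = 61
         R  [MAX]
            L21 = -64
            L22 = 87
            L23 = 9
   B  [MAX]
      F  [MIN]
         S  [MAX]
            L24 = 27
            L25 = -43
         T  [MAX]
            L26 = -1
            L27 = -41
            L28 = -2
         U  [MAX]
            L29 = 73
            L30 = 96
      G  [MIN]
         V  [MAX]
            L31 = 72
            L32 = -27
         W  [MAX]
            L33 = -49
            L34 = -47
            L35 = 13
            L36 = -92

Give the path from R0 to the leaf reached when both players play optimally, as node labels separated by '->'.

R0 -> B -> G -> W -> L35

H (MAX): max(-97, -14, 88) = 88
J (MAX): max(-75, -7, 82) = 82
C (MIN): min(88, 82) = 82
K (MAX): max(53, -62) = 53
L (MAX): max(51, 21) = 51
M (MAX): max(-20, 78, -1) = 78
N (MAX): max(-40, 27, 3) = 27
D (MIN): min(53, 51, 78, 27) = 27
P (MAX): max(-16, 47) = 47
Q (MAX): max(-88, 61) = 61
R (MAX): max(-64, 87, 9) = 87
E (MIN): min(47, 61, 87) = 47
A (MAX): max(82, 27, 47) = 82
S (MAX): max(27, -43) = 27
T (MAX): max(-1, -41, -2) = -1
U (MAX): max(73, 96) = 96
F (MIN): min(27, -1, 96) = -1
V (MAX): max(72, -27) = 72
W (MAX): max(-49, -47, 13, -92) = 13
G (MIN): min(72, 13) = 13
B (MAX): max(-1, 13) = 13
R0 (MIN): min(82, 13) = 13
At R0, MIN picks B (lowest: 13).
At B, MAX picks G (highest: 13).
At G, MIN picks W (lowest: 13).
At W, MAX picks L35 (highest: 13).
Terminal value 13.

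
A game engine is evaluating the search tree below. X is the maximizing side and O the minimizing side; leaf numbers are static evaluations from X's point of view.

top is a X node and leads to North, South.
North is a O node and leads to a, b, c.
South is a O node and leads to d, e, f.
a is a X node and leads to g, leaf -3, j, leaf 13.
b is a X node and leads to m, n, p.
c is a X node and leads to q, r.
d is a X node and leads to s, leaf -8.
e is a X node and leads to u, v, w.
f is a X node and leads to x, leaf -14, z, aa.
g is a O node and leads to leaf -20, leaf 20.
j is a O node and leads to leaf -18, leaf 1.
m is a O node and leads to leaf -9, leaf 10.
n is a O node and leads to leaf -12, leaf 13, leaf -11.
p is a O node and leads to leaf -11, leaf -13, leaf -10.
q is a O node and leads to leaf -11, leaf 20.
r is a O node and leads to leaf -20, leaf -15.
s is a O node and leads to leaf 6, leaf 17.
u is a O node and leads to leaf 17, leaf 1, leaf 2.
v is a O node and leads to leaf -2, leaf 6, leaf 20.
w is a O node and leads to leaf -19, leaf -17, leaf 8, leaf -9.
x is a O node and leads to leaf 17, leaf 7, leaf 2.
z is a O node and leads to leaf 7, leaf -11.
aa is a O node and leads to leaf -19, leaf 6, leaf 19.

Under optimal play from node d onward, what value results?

s (O): min(6, 17) = 6
d (X): max(6, -8) = 6

6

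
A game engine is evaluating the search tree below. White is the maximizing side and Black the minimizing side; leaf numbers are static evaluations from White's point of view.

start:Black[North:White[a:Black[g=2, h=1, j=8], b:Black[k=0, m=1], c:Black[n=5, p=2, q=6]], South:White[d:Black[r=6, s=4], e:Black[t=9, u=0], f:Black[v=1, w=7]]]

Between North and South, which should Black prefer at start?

a (Black): min(2, 1, 8) = 1
b (Black): min(0, 1) = 0
c (Black): min(5, 2, 6) = 2
North (White): max(1, 0, 2) = 2
d (Black): min(6, 4) = 4
e (Black): min(9, 0) = 0
f (Black): min(1, 7) = 1
South (White): max(4, 0, 1) = 4
Black prefers the lower value; North=2, South=4. North is better since 2 < 4.

North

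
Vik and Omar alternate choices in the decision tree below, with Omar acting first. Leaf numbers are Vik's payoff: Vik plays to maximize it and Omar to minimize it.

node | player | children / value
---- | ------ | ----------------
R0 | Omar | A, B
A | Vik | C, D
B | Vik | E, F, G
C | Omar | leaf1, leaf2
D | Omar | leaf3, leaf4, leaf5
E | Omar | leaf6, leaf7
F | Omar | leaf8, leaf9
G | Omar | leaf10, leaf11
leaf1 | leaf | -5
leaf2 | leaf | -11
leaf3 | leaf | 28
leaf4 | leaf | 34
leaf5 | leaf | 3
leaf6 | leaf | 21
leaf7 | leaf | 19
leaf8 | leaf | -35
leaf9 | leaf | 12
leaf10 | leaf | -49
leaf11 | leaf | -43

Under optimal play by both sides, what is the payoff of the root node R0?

3

C (Omar): min(-5, -11) = -11
D (Omar): min(28, 34, 3) = 3
A (Vik): max(-11, 3) = 3
E (Omar): min(21, 19) = 19
F (Omar): min(-35, 12) = -35
G (Omar): min(-49, -43) = -49
B (Vik): max(19, -35, -49) = 19
R0 (Omar): min(3, 19) = 3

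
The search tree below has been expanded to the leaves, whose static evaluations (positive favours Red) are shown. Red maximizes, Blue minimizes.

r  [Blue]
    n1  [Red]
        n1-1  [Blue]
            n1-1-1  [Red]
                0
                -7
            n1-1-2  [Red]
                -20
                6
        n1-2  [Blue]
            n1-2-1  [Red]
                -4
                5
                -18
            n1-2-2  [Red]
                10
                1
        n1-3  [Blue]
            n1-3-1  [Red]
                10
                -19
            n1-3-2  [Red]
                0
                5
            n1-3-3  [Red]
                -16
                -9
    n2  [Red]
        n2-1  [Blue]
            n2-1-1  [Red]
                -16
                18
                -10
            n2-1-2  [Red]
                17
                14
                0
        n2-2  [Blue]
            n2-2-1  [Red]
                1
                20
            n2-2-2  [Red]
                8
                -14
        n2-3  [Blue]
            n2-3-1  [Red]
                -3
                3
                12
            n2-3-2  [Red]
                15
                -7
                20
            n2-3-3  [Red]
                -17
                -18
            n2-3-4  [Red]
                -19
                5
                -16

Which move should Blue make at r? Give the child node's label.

n1-1-1 (Red): max(0, -7) = 0
n1-1-2 (Red): max(-20, 6) = 6
n1-1 (Blue): min(0, 6) = 0
n1-2-1 (Red): max(-4, 5, -18) = 5
n1-2-2 (Red): max(10, 1) = 10
n1-2 (Blue): min(5, 10) = 5
n1-3-1 (Red): max(10, -19) = 10
n1-3-2 (Red): max(0, 5) = 5
n1-3-3 (Red): max(-16, -9) = -9
n1-3 (Blue): min(10, 5, -9) = -9
n1 (Red): max(0, 5, -9) = 5
n2-1-1 (Red): max(-16, 18, -10) = 18
n2-1-2 (Red): max(17, 14, 0) = 17
n2-1 (Blue): min(18, 17) = 17
n2-2-1 (Red): max(1, 20) = 20
n2-2-2 (Red): max(8, -14) = 8
n2-2 (Blue): min(20, 8) = 8
n2-3-1 (Red): max(-3, 3, 12) = 12
n2-3-2 (Red): max(15, -7, 20) = 20
n2-3-3 (Red): max(-17, -18) = -17
n2-3-4 (Red): max(-19, 5, -16) = 5
n2-3 (Blue): min(12, 20, -17, 5) = -17
n2 (Red): max(17, 8, -17) = 17
r (Blue): min(5, 17) = 5
Blue at r wants the lowest of {n1=5, n2=17}, so chooses n1.

n1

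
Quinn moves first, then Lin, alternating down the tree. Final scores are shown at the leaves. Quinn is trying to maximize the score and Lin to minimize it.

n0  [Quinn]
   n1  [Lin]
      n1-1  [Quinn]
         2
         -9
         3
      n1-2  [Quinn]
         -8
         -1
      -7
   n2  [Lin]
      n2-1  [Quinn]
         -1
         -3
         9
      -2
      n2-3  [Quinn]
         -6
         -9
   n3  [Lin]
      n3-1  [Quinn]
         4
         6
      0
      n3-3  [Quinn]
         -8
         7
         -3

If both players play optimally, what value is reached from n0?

0

n1-1 (Quinn): max(2, -9, 3) = 3
n1-2 (Quinn): max(-8, -1) = -1
n1 (Lin): min(3, -1, -7) = -7
n2-1 (Quinn): max(-1, -3, 9) = 9
n2-3 (Quinn): max(-6, -9) = -6
n2 (Lin): min(9, -2, -6) = -6
n3-1 (Quinn): max(4, 6) = 6
n3-3 (Quinn): max(-8, 7, -3) = 7
n3 (Lin): min(6, 0, 7) = 0
n0 (Quinn): max(-7, -6, 0) = 0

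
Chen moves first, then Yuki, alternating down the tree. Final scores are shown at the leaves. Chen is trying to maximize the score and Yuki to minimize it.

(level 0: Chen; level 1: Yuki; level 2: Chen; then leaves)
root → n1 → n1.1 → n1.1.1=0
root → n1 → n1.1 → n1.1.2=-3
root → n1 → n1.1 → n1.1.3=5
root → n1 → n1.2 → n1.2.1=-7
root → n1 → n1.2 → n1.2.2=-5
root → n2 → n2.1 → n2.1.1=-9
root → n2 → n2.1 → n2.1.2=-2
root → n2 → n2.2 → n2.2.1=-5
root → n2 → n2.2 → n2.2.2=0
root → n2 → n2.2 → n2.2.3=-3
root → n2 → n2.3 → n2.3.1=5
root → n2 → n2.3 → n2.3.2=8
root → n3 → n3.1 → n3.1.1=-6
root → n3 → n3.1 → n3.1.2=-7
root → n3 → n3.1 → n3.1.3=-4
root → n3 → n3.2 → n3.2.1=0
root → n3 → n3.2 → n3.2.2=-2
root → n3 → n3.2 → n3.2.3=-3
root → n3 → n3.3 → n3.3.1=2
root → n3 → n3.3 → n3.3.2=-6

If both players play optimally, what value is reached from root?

n1.1 (Chen): max(0, -3, 5) = 5
n1.2 (Chen): max(-7, -5) = -5
n1 (Yuki): min(5, -5) = -5
n2.1 (Chen): max(-9, -2) = -2
n2.2 (Chen): max(-5, 0, -3) = 0
n2.3 (Chen): max(5, 8) = 8
n2 (Yuki): min(-2, 0, 8) = -2
n3.1 (Chen): max(-6, -7, -4) = -4
n3.2 (Chen): max(0, -2, -3) = 0
n3.3 (Chen): max(2, -6) = 2
n3 (Yuki): min(-4, 0, 2) = -4
root (Chen): max(-5, -2, -4) = -2

-2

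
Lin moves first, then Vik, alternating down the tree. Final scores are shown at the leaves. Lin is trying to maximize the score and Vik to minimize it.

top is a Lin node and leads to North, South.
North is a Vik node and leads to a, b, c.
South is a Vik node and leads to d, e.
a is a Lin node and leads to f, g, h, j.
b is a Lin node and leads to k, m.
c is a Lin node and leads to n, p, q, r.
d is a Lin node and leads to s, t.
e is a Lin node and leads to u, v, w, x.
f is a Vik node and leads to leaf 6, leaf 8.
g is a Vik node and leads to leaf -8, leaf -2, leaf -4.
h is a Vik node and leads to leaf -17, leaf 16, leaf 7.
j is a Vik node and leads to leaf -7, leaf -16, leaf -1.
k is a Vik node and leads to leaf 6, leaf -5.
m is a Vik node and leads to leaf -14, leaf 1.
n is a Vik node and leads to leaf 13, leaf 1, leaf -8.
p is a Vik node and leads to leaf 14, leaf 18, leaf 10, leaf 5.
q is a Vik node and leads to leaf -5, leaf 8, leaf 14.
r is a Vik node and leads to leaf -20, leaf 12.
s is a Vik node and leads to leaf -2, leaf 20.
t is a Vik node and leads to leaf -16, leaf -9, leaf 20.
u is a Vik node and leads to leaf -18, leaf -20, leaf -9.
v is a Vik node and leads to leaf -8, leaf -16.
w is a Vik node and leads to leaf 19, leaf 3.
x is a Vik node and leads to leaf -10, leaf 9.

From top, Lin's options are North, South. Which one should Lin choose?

f (Vik): min(6, 8) = 6
g (Vik): min(-8, -2, -4) = -8
h (Vik): min(-17, 16, 7) = -17
j (Vik): min(-7, -16, -1) = -16
a (Lin): max(6, -8, -17, -16) = 6
k (Vik): min(6, -5) = -5
m (Vik): min(-14, 1) = -14
b (Lin): max(-5, -14) = -5
n (Vik): min(13, 1, -8) = -8
p (Vik): min(14, 18, 10, 5) = 5
q (Vik): min(-5, 8, 14) = -5
r (Vik): min(-20, 12) = -20
c (Lin): max(-8, 5, -5, -20) = 5
North (Vik): min(6, -5, 5) = -5
s (Vik): min(-2, 20) = -2
t (Vik): min(-16, -9, 20) = -16
d (Lin): max(-2, -16) = -2
u (Vik): min(-18, -20, -9) = -20
v (Vik): min(-8, -16) = -16
w (Vik): min(19, 3) = 3
x (Vik): min(-10, 9) = -10
e (Lin): max(-20, -16, 3, -10) = 3
South (Vik): min(-2, 3) = -2
top (Lin): max(-5, -2) = -2
Lin at top wants the highest of {North=-5, South=-2}, so chooses South.

South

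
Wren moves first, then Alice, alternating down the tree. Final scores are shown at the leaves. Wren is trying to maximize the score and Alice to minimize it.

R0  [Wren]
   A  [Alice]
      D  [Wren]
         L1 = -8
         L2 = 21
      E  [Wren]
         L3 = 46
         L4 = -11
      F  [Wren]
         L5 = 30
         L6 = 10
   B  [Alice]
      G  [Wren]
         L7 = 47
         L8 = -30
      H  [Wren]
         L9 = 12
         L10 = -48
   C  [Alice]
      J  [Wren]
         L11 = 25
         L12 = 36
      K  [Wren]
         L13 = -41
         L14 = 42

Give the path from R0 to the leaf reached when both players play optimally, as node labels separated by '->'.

R0 -> C -> J -> L12

D (Wren): max(-8, 21) = 21
E (Wren): max(46, -11) = 46
F (Wren): max(30, 10) = 30
A (Alice): min(21, 46, 30) = 21
G (Wren): max(47, -30) = 47
H (Wren): max(12, -48) = 12
B (Alice): min(47, 12) = 12
J (Wren): max(25, 36) = 36
K (Wren): max(-41, 42) = 42
C (Alice): min(36, 42) = 36
R0 (Wren): max(21, 12, 36) = 36
At R0, Wren picks C (highest: 36).
At C, Alice picks J (lowest: 36).
At J, Wren picks L12 (highest: 36).
Terminal value 36.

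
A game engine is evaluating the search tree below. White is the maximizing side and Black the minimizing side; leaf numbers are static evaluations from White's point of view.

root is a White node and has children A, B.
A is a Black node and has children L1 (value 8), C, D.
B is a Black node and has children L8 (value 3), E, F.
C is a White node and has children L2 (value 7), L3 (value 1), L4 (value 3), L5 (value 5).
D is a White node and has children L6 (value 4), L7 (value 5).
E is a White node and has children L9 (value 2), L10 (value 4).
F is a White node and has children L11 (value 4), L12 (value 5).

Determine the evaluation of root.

C (White): max(7, 1, 3, 5) = 7
D (White): max(4, 5) = 5
A (Black): min(8, 7, 5) = 5
E (White): max(2, 4) = 4
F (White): max(4, 5) = 5
B (Black): min(3, 4, 5) = 3
root (White): max(5, 3) = 5

5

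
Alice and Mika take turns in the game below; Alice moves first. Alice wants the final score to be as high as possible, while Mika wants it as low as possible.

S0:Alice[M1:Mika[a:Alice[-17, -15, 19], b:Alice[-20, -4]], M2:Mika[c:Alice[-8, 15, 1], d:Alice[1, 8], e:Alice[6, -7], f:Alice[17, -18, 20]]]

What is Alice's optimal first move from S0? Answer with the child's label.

M2

a (Alice): max(-17, -15, 19) = 19
b (Alice): max(-20, -4) = -4
M1 (Mika): min(19, -4) = -4
c (Alice): max(-8, 15, 1) = 15
d (Alice): max(1, 8) = 8
e (Alice): max(6, -7) = 6
f (Alice): max(17, -18, 20) = 20
M2 (Mika): min(15, 8, 6, 20) = 6
S0 (Alice): max(-4, 6) = 6
Alice at S0 wants the highest of {M1=-4, M2=6}, so chooses M2.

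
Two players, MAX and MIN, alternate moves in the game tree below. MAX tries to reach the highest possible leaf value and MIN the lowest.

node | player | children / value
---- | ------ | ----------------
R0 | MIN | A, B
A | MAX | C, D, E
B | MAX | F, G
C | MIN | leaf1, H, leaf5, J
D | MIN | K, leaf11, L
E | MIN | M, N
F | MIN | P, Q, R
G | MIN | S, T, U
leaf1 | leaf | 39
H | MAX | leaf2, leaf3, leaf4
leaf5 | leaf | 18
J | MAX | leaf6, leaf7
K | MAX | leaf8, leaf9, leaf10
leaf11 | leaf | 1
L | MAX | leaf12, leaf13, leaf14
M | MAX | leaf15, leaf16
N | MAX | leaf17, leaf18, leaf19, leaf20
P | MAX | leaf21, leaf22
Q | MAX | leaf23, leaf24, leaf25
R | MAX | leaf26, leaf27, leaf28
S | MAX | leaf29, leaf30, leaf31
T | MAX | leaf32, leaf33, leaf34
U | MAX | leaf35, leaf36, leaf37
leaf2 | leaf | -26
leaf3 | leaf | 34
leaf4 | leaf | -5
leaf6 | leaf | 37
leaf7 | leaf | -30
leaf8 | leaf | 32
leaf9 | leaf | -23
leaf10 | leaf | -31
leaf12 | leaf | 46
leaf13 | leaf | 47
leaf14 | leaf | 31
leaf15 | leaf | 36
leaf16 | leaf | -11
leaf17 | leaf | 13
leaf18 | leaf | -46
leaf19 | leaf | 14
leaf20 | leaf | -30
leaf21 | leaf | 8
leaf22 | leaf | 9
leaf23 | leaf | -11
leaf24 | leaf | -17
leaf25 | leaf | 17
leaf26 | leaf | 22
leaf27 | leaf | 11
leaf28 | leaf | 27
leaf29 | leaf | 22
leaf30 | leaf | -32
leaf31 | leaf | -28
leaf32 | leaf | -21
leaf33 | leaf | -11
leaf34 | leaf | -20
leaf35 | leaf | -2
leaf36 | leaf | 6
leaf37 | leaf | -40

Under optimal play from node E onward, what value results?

14

M (MAX): max(36, -11) = 36
N (MAX): max(13, -46, 14, -30) = 14
E (MIN): min(36, 14) = 14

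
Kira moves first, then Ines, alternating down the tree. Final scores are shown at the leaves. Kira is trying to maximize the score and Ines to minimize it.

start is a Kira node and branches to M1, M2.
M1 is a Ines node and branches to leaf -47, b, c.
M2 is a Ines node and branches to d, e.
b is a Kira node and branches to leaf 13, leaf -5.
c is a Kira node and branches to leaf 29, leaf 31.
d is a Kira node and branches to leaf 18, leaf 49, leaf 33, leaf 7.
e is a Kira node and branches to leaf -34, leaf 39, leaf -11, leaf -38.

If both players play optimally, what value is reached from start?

b (Kira): max(13, -5) = 13
c (Kira): max(29, 31) = 31
M1 (Ines): min(-47, 13, 31) = -47
d (Kira): max(18, 49, 33, 7) = 49
e (Kira): max(-34, 39, -11, -38) = 39
M2 (Ines): min(49, 39) = 39
start (Kira): max(-47, 39) = 39

39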